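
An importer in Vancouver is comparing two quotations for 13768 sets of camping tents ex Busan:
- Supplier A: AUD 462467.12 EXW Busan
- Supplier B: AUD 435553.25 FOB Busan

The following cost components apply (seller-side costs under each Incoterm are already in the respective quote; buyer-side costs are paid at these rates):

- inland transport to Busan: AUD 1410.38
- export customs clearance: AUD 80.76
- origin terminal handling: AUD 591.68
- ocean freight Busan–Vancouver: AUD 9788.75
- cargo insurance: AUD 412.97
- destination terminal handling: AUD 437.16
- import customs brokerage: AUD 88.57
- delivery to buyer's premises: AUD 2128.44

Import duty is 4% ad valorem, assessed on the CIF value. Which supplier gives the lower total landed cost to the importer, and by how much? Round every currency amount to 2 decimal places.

Supplier A (EXW):
CIF value = EXW price + inland to port + export clearance + origin terminal + freight + insurance = 462467.12 + 1410.38 + 80.76 + 591.68 + 9788.75 + 412.97 = 474751.66
Import duty = 474751.66 × 4% = 18990.07
Buyer bears (A): 1410.38 + 80.76 + 591.68 + 9788.75 + 412.97 + 437.16 + 88.57 + 2128.44 = 14938.71
Landed cost (A) = invoice 462467.12 + 14938.71 + duty 18990.07 = 496395.90
Supplier B (FOB):
CIF value = FOB price + freight + insurance = 435553.25 + 9788.75 + 412.97 = 445754.97
Import duty = 445754.97 × 4% = 17830.20
Buyer bears (B): 9788.75 + 412.97 + 437.16 + 88.57 + 2128.44 = 12855.89
Landed cost (B) = invoice 435553.25 + 12855.89 + duty 17830.20 = 466239.34
Difference = |496395.90 − 466239.34| = 30156.56

Supplier B is cheaper by AUD 30156.56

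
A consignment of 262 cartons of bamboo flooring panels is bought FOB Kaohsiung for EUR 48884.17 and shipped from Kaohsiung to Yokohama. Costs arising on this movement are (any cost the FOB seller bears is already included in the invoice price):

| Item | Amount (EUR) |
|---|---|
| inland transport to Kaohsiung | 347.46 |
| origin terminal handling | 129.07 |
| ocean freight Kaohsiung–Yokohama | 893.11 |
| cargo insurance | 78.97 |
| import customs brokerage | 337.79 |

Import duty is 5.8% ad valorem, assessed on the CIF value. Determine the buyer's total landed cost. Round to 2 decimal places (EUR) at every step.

Total landed cost: EUR 53085.70

FOB: the seller bears costs until goods are on board at the origin port; the buyer bears freight, insurance and all costs thereafter.
Already in the invoice (seller's account under FOB): inland to port, origin terminal — exclude.
CIF value = FOB price + freight + insurance = 48884.17 + 893.11 + 78.97 = 49856.25
Import duty = 49856.25 × 5.8% = 2891.66
Buyer bears: freight 893.11 + insurance 78.97 + brokerage 337.79 + duty 2891.66 = 4201.53
Landed cost = invoice 48884.17 + 4201.53 = 53085.70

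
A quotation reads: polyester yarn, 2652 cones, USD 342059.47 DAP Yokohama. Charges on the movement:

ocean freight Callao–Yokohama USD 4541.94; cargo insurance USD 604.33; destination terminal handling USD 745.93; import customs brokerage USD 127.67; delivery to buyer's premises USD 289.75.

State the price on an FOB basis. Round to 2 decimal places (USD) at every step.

Not relevant to the conversion: brokerage — on the buyer under both terms; not part of either seller's price.
From DAP to FOB, the seller no longer bears: freight, insurance, destination terminal, delivery.
FOB price = 342059.47 − 4541.94 − 604.33 − 745.93 − 289.75 = 335877.52

FOB price: USD 335877.52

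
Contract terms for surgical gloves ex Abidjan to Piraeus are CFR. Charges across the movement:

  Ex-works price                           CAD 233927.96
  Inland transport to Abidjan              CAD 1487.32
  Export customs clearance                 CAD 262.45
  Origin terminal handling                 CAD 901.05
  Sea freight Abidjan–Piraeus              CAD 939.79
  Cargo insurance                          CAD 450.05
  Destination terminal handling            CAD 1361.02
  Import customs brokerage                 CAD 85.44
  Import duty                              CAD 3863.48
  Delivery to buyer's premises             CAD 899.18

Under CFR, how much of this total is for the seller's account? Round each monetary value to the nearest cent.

CFR: the seller pays costs through ocean freight to the destination port, but not insurance.
Seller's account: goods 233927.96 + inland to port 1487.32 + export clearance 262.45 + origin terminal 901.05 + freight 939.79 = 237518.57
Buyer's account: insurance 450.05 + destination terminal 1361.02 + brokerage 85.44 + duty 3863.48 + delivery 899.18 = 6659.17

Seller's account: CAD 237518.57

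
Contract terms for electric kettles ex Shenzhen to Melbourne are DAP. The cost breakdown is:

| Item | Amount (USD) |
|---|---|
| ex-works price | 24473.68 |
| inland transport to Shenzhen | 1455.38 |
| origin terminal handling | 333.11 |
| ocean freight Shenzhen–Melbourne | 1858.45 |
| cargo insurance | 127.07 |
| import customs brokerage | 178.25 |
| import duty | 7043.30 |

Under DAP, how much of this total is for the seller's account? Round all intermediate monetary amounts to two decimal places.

Seller's account: USD 28247.69

DAP: the seller bears all costs to the named destination except import duty and clearance.
Seller's account: goods 24473.68 + inland to port 1455.38 + origin terminal 333.11 + freight 1858.45 + insurance 127.07 = 28247.69
Buyer's account: brokerage 178.25 + duty 7043.30 = 7221.55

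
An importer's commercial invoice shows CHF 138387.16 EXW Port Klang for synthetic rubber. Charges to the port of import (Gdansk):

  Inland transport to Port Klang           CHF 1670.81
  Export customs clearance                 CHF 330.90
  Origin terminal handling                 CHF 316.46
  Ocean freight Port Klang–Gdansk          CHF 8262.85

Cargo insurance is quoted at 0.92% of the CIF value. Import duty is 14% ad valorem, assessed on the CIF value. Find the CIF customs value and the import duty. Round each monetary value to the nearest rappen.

CIF value: CHF 150351.41; import duty: CHF 21049.20

Let C be the CIF value. C = EXW price + pre-shipment costs + freight + 0.92% × C
C − 0.92% × C = 138387.16 + 1670.81 + 330.90 + 316.46 + 8262.85
0.9908 × C = 148968.18
C = 148968.18 / 0.9908 = 150351.41
Insurance premium = 0.92% × 150351.41 = 1383.23
Import duty = 150351.41 × 14% = 21049.20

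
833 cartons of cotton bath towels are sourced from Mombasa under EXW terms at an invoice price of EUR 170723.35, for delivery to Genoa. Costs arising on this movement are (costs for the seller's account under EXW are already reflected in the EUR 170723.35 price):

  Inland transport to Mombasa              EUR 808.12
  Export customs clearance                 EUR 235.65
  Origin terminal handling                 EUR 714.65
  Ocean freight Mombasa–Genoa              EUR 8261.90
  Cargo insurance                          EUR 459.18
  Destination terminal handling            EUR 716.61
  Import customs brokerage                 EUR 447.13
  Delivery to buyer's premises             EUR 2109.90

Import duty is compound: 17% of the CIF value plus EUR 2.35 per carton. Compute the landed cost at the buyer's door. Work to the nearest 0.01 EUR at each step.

EXW: the seller makes goods available at their premises; the buyer bears all onward costs.
CIF value = EXW price + inland to port + export clearance + origin terminal + freight + insurance = 170723.35 + 808.12 + 235.65 + 714.65 + 8261.90 + 459.18 = 181202.85
Ad valorem component: 181202.85 × 17% = 30804.48
Specific component: 833 × 2.35 = 1957.55
Import duty = 30804.48 + 1957.55 = 32762.03
Buyer bears: inland to port 808.12 + export clearance 235.65 + origin terminal 714.65 + freight 8261.90 + insurance 459.18 + destination terminal 716.61 + brokerage 447.13 + delivery 2109.90 + duty 32762.03 = 46515.17
Landed cost = invoice 170723.35 + 46515.17 = 217238.52

Total landed cost: EUR 217238.52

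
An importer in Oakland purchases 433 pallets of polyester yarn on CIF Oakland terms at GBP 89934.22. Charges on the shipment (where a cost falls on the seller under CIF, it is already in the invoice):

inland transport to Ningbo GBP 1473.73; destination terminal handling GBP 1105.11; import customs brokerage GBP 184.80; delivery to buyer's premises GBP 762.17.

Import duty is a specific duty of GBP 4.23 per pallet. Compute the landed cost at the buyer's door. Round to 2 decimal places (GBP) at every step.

CIF: the seller pays costs through ocean freight and marine insurance to the destination port.
Already in the invoice (seller's account under CIF): inland to port — exclude.
The CIF price already equals the CIF value: 89934.22
Import duty = 433 × 4.23 = 1831.59
Buyer bears: destination terminal 1105.11 + brokerage 184.80 + delivery 762.17 + duty 1831.59 = 3883.67
Landed cost = invoice 89934.22 + 3883.67 = 93817.89

Total landed cost: GBP 93817.89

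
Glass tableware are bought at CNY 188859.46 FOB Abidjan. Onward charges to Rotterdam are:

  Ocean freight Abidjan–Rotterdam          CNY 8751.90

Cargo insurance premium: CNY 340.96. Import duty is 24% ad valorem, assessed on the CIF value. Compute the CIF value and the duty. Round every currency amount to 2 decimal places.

CIF value: CNY 197952.32; import duty: CNY 47508.56

CIF = FOB price + freight + insurance
CIF = 188859.46 + 8751.90 + 340.96 = 197952.32
Import duty = 197952.32 × 24% = 47508.56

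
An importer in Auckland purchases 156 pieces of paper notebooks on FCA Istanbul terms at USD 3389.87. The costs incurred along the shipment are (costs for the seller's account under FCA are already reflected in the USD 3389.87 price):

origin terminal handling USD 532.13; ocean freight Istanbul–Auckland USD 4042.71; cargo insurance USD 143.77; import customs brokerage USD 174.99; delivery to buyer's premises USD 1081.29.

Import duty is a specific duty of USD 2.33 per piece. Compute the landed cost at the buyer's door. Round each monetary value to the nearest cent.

Total landed cost: USD 9728.24

FCA: the seller delivers export-cleared goods to the carrier; the buyer bears costs from that point.
CIF value = FCA price + origin terminal + freight + insurance = 3389.87 + 532.13 + 4042.71 + 143.77 = 8108.48
Import duty = 156 × 2.33 = 363.48
Buyer bears: origin terminal 532.13 + freight 4042.71 + insurance 143.77 + brokerage 174.99 + delivery 1081.29 + duty 363.48 = 6338.37
Landed cost = invoice 3389.87 + 6338.37 = 9728.24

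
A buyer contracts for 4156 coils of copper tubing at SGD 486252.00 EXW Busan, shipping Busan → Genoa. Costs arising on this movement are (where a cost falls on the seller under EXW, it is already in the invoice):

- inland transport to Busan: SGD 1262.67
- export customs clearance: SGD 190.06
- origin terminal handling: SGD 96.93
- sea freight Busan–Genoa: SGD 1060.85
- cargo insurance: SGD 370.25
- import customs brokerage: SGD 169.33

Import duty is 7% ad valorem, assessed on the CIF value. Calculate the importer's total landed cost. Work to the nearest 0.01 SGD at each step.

Total landed cost: SGD 523648.38

EXW: the seller makes goods available at their premises; the buyer bears all onward costs.
CIF value = EXW price + inland to port + export clearance + origin terminal + freight + insurance = 486252.00 + 1262.67 + 190.06 + 96.93 + 1060.85 + 370.25 = 489232.76
Import duty = 489232.76 × 7% = 34246.29
Buyer bears: inland to port 1262.67 + export clearance 190.06 + origin terminal 96.93 + freight 1060.85 + insurance 370.25 + brokerage 169.33 + duty 34246.29 = 37396.38
Landed cost = invoice 486252.00 + 37396.38 = 523648.38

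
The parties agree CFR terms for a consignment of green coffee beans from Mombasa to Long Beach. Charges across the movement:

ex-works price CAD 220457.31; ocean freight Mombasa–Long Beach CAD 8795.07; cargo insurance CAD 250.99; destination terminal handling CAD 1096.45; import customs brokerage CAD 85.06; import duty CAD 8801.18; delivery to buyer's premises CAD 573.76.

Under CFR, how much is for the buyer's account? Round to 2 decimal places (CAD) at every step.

Buyer's account: CAD 10807.44

CFR: the seller pays costs through ocean freight to the destination port, but not insurance.
Seller's account: goods 220457.31 + freight 8795.07 = 229252.38
Buyer's account: insurance 250.99 + destination terminal 1096.45 + brokerage 85.06 + duty 8801.18 + delivery 573.76 = 10807.44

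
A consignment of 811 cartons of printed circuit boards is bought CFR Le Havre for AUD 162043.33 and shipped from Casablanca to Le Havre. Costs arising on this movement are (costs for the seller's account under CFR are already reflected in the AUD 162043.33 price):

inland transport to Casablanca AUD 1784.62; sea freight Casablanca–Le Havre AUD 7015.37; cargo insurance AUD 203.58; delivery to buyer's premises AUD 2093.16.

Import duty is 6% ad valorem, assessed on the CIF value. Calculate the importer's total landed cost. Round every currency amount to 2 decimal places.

Total landed cost: AUD 174074.88

CFR: the seller pays costs through ocean freight to the destination port, but not insurance.
Already in the invoice (seller's account under CFR): inland to port, freight — exclude.
CIF value = CFR price + insurance = 162043.33 + 203.58 = 162246.91
Import duty = 162246.91 × 6% = 9734.81
Buyer bears: insurance 203.58 + delivery 2093.16 + duty 9734.81 = 12031.55
Landed cost = invoice 162043.33 + 12031.55 = 174074.88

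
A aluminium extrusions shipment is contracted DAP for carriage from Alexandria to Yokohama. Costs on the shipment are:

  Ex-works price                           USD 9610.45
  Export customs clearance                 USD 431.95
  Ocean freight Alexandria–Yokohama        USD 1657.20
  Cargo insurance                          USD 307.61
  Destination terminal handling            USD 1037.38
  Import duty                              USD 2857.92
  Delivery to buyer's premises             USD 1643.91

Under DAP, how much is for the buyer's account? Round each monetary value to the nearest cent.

Buyer's account: USD 2857.92

DAP: the seller bears all costs to the named destination except import duty and clearance.
Seller's account: goods 9610.45 + export clearance 431.95 + freight 1657.20 + insurance 307.61 + destination terminal 1037.38 + delivery 1643.91 = 14688.50
Buyer's account: duty 2857.92 = 2857.92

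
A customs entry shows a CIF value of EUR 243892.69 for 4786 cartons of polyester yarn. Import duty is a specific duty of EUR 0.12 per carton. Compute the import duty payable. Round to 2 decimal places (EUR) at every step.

Import duty = 4786 × 0.12 = 574.32

Import duty: EUR 574.32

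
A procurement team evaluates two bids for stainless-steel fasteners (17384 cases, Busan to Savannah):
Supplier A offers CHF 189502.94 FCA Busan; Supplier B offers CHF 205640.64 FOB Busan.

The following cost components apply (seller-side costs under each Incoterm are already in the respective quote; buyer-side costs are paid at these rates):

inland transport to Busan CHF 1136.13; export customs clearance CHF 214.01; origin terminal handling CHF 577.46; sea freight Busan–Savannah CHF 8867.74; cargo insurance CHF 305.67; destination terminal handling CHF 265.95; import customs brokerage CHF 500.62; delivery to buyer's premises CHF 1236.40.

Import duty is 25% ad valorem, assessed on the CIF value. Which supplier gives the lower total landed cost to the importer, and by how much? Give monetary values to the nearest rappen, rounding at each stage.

Supplier A (FCA):
CIF value = FCA price + origin terminal + freight + insurance = 189502.94 + 577.46 + 8867.74 + 305.67 = 199253.81
Import duty = 199253.81 × 25% = 49813.45
Buyer bears (A): 577.46 + 8867.74 + 305.67 + 265.95 + 500.62 + 1236.40 = 11753.84
Landed cost (A) = invoice 189502.94 + 11753.84 + duty 49813.45 = 251070.23
Supplier B (FOB):
CIF value = FOB price + freight + insurance = 205640.64 + 8867.74 + 305.67 = 214814.05
Import duty = 214814.05 × 25% = 53703.51
Buyer bears (B): 8867.74 + 305.67 + 265.95 + 500.62 + 1236.40 = 11176.38
Landed cost (B) = invoice 205640.64 + 11176.38 + duty 53703.51 = 270520.53
Difference = |251070.23 − 270520.53| = 19450.30

Supplier A is cheaper by CHF 19450.30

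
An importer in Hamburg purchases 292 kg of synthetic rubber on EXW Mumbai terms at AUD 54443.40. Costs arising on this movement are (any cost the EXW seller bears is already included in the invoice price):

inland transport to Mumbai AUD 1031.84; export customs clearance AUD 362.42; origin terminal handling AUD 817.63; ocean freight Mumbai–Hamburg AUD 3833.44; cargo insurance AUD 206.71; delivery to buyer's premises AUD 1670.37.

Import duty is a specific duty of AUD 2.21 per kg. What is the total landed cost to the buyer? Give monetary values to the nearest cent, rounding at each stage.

EXW: the seller makes goods available at their premises; the buyer bears all onward costs.
CIF value = EXW price + inland to port + export clearance + origin terminal + freight + insurance = 54443.40 + 1031.84 + 362.42 + 817.63 + 3833.44 + 206.71 = 60695.44
Import duty = 292 × 2.21 = 645.32
Buyer bears: inland to port 1031.84 + export clearance 362.42 + origin terminal 817.63 + freight 3833.44 + insurance 206.71 + delivery 1670.37 + duty 645.32 = 8567.73
Landed cost = invoice 54443.40 + 8567.73 = 63011.13

Total landed cost: AUD 63011.13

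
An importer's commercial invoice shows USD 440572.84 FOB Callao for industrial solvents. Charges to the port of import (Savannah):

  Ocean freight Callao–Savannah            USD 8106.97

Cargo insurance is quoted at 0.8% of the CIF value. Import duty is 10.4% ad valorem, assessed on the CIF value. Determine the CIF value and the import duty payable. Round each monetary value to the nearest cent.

CIF value: USD 452298.20; import duty: USD 47039.01

Let C be the CIF value. C = FOB price + freight + 0.8% × C
C − 0.8% × C = 440572.84 + 8106.97
0.992 × C = 448679.81
C = 448679.81 / 0.992 = 452298.20
Insurance premium = 0.8% × 452298.20 = 3618.39
Import duty = 452298.20 × 10.4% = 47039.01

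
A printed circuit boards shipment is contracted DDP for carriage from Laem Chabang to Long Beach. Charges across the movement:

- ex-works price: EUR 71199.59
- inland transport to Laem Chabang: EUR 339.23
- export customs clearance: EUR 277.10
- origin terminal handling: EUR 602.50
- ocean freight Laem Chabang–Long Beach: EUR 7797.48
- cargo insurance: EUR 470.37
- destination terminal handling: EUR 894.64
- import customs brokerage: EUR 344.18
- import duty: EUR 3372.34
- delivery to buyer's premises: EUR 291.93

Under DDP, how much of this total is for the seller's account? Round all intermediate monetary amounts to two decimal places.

DDP: the seller bears all costs including import duty.
Seller's account: goods 71199.59 + inland to port 339.23 + export clearance 277.10 + origin terminal 602.50 + freight 7797.48 + insurance 470.37 + destination terminal 894.64 + brokerage 344.18 + duty 3372.34 + delivery 291.93 = 85589.36
Buyer's account: 0.00

Seller's account: EUR 85589.36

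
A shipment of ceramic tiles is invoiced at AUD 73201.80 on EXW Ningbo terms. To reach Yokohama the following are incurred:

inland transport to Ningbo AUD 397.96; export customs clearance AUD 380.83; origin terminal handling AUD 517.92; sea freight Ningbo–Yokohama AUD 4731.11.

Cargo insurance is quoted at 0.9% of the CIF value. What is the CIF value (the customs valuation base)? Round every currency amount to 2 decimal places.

Let C be the CIF value. C = EXW price + pre-shipment costs + freight + 0.9% × C
C − 0.9% × C = 73201.80 + 397.96 + 380.83 + 517.92 + 4731.11
0.991 × C = 79229.62
C = 79229.62 / 0.991 = 79949.16
Insurance premium = 0.9% × 79949.16 = 719.54

CIF value: AUD 79949.16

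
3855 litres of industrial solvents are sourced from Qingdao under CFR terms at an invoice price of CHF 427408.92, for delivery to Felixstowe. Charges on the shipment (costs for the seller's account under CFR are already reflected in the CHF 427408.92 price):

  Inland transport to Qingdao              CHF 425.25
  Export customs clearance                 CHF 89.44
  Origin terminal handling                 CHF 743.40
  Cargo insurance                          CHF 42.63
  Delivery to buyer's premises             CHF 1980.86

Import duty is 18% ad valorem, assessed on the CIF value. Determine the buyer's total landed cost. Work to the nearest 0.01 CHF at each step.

CFR: the seller pays costs through ocean freight to the destination port, but not insurance.
Already in the invoice (seller's account under CFR): inland to port, export clearance, origin terminal — exclude.
CIF value = CFR price + insurance = 427408.92 + 42.63 = 427451.55
Import duty = 427451.55 × 18% = 76941.28
Buyer bears: insurance 42.63 + delivery 1980.86 + duty 76941.28 = 78964.77
Landed cost = invoice 427408.92 + 78964.77 = 506373.69

Total landed cost: CHF 506373.69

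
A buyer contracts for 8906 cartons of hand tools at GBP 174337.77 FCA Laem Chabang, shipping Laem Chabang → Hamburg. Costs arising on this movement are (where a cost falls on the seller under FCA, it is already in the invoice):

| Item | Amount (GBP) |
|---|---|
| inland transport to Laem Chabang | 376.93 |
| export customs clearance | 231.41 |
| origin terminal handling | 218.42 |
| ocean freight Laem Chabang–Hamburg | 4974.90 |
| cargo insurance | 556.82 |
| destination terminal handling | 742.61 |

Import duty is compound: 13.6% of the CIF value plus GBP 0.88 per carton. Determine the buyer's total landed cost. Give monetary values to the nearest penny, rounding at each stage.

Total landed cost: GBP 213159.76

FCA: the seller delivers export-cleared goods to the carrier; the buyer bears costs from that point.
Already in the invoice (seller's account under FCA): inland to port, export clearance — exclude.
CIF value = FCA price + origin terminal + freight + insurance = 174337.77 + 218.42 + 4974.90 + 556.82 = 180087.91
Ad valorem component: 180087.91 × 13.6% = 24491.96
Specific component: 8906 × 0.88 = 7837.28
Import duty = 24491.96 + 7837.28 = 32329.24
Buyer bears: origin terminal 218.42 + freight 4974.90 + insurance 556.82 + destination terminal 742.61 + duty 32329.24 = 38821.99
Landed cost = invoice 174337.77 + 38821.99 = 213159.76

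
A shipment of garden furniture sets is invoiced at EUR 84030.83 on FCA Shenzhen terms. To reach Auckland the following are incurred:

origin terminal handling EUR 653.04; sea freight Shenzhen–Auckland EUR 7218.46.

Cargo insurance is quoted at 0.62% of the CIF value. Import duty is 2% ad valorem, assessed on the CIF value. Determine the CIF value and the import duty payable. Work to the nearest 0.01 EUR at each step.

Let C be the CIF value. C = FCA price + pre-shipment costs + freight + 0.62% × C
C − 0.62% × C = 84030.83 + 653.04 + 7218.46
0.9938 × C = 91902.33
C = 91902.33 / 0.9938 = 92475.68
Insurance premium = 0.62% × 92475.68 = 573.35
Import duty = 92475.68 × 2% = 1849.51

CIF value: EUR 92475.68; import duty: EUR 1849.51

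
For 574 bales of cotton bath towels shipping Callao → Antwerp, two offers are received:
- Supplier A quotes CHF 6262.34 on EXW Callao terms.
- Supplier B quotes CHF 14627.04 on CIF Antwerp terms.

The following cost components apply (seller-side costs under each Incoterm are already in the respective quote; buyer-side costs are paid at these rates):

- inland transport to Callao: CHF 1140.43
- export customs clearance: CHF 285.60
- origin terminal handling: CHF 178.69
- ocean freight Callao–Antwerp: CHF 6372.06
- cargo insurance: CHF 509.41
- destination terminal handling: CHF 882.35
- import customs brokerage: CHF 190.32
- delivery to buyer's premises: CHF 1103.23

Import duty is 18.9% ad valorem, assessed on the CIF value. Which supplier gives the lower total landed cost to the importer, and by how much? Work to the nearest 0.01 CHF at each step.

Supplier B is cheaper by CHF 144.45

Supplier A (EXW):
CIF value = EXW price + inland to port + export clearance + origin terminal + freight + insurance = 6262.34 + 1140.43 + 285.60 + 178.69 + 6372.06 + 509.41 = 14748.53
Import duty = 14748.53 × 18.9% = 2787.47
Buyer bears (A): 1140.43 + 285.60 + 178.69 + 6372.06 + 509.41 + 882.35 + 190.32 + 1103.23 = 10662.09
Landed cost (A) = invoice 6262.34 + 10662.09 + duty 2787.47 = 19711.90
Supplier B (CIF):
The CIF price already equals the CIF value: 14627.04
Import duty = 14627.04 × 18.9% = 2764.51
Buyer bears (B): 882.35 + 190.32 + 1103.23 = 2175.90
Landed cost (B) = invoice 14627.04 + 2175.90 + duty 2764.51 = 19567.45
Difference = |19711.90 − 19567.45| = 144.45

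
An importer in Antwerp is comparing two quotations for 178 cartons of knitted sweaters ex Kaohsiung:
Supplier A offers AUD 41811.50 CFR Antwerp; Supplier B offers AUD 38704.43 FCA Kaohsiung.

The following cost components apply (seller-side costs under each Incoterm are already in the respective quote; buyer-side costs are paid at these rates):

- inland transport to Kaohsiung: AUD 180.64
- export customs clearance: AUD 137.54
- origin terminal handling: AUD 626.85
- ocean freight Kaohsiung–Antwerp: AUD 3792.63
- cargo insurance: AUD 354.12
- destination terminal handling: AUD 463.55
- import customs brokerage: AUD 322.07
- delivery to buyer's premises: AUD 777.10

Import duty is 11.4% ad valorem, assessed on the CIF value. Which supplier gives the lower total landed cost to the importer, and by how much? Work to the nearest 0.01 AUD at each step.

Supplier A (CFR):
CIF value = CFR price + insurance = 41811.50 + 354.12 = 42165.62
Import duty = 42165.62 × 11.4% = 4806.88
Buyer bears (A): 354.12 + 463.55 + 322.07 + 777.10 = 1916.84
Landed cost (A) = invoice 41811.50 + 1916.84 + duty 4806.88 = 48535.22
Supplier B (FCA):
CIF value = FCA price + origin terminal + freight + insurance = 38704.43 + 626.85 + 3792.63 + 354.12 = 43478.03
Import duty = 43478.03 × 11.4% = 4956.50
Buyer bears (B): 626.85 + 3792.63 + 354.12 + 463.55 + 322.07 + 777.10 = 6336.32
Landed cost (B) = invoice 38704.43 + 6336.32 + duty 4956.50 = 49997.25
Difference = |48535.22 − 49997.25| = 1462.03

Supplier A is cheaper by AUD 1462.03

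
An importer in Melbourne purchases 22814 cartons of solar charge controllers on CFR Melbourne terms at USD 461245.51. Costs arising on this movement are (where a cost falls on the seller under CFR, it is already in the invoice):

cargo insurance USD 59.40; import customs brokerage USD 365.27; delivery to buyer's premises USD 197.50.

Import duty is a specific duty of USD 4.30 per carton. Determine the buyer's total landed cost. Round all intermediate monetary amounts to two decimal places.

Total landed cost: USD 559967.88

CFR: the seller pays costs through ocean freight to the destination port, but not insurance.
CIF value = CFR price + insurance = 461245.51 + 59.40 = 461304.91
Import duty = 22814 × 4.30 = 98100.20
Buyer bears: insurance 59.40 + brokerage 365.27 + delivery 197.50 + duty 98100.20 = 98722.37
Landed cost = invoice 461245.51 + 98722.37 = 559967.88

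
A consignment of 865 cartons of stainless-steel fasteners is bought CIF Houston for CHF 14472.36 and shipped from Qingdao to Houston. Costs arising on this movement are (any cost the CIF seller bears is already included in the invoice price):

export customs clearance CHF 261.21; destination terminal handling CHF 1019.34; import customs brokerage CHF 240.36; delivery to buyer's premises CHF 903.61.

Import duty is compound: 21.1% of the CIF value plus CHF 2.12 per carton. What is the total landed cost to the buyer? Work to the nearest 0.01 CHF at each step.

Total landed cost: CHF 21523.14

CIF: the seller pays costs through ocean freight and marine insurance to the destination port.
Already in the invoice (seller's account under CIF): export clearance — exclude.
The CIF price already equals the CIF value: 14472.36
Ad valorem component: 14472.36 × 21.1% = 3053.67
Specific component: 865 × 2.12 = 1833.80
Import duty = 3053.67 + 1833.80 = 4887.47
Buyer bears: destination terminal 1019.34 + brokerage 240.36 + delivery 903.61 + duty 4887.47 = 7050.78
Landed cost = invoice 14472.36 + 7050.78 = 21523.14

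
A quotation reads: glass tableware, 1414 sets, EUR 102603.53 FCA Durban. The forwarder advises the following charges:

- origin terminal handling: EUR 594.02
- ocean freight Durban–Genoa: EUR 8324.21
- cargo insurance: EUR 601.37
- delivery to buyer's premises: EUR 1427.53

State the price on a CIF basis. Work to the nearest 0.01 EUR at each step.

Not relevant to the conversion: delivery — on the buyer under both terms; not part of either seller's price.
From FCA to CIF, the seller additionally bears: origin terminal, freight, insurance.
CIF price = 102603.53 + 594.02 + 8324.21 + 601.37 = 112123.13

CIF price: EUR 112123.13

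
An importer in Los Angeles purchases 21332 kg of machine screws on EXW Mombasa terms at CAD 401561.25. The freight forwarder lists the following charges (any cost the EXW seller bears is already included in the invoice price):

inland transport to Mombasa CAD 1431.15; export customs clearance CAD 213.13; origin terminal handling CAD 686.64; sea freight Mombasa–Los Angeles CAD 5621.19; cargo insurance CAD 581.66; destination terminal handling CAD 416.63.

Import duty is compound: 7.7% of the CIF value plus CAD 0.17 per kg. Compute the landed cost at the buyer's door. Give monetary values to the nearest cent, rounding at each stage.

Total landed cost: CAD 445715.41

EXW: the seller makes goods available at their premises; the buyer bears all onward costs.
CIF value = EXW price + inland to port + export clearance + origin terminal + freight + insurance = 401561.25 + 1431.15 + 213.13 + 686.64 + 5621.19 + 581.66 = 410095.02
Ad valorem component: 410095.02 × 7.7% = 31577.32
Specific component: 21332 × 0.17 = 3626.44
Import duty = 31577.32 + 3626.44 = 35203.76
Buyer bears: inland to port 1431.15 + export clearance 213.13 + origin terminal 686.64 + freight 5621.19 + insurance 581.66 + destination terminal 416.63 + duty 35203.76 = 44154.16
Landed cost = invoice 401561.25 + 44154.16 = 445715.41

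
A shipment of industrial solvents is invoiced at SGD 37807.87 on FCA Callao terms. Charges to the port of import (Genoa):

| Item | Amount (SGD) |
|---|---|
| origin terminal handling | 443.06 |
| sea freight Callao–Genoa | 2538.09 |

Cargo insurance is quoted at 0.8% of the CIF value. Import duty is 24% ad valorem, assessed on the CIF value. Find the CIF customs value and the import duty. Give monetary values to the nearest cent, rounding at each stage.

CIF value: SGD 41117.96; import duty: SGD 9868.31

Let C be the CIF value. C = FCA price + pre-shipment costs + freight + 0.8% × C
C − 0.8% × C = 37807.87 + 443.06 + 2538.09
0.992 × C = 40789.02
C = 40789.02 / 0.992 = 41117.96
Insurance premium = 0.8% × 41117.96 = 328.94
Import duty = 41117.96 × 24% = 9868.31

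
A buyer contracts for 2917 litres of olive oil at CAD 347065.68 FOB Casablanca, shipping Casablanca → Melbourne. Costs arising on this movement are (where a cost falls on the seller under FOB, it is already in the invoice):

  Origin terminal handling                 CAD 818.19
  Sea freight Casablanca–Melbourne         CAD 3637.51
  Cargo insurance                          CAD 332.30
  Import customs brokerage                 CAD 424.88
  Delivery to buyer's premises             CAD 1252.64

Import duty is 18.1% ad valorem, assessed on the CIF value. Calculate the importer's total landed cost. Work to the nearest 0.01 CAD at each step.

FOB: the seller bears costs until goods are on board at the origin port; the buyer bears freight, insurance and all costs thereafter.
Already in the invoice (seller's account under FOB): origin terminal — exclude.
CIF value = FOB price + freight + insurance = 347065.68 + 3637.51 + 332.30 = 351035.49
Import duty = 351035.49 × 18.1% = 63537.42
Buyer bears: freight 3637.51 + insurance 332.30 + brokerage 424.88 + delivery 1252.64 + duty 63537.42 = 69184.75
Landed cost = invoice 347065.68 + 69184.75 = 416250.43

Total landed cost: CAD 416250.43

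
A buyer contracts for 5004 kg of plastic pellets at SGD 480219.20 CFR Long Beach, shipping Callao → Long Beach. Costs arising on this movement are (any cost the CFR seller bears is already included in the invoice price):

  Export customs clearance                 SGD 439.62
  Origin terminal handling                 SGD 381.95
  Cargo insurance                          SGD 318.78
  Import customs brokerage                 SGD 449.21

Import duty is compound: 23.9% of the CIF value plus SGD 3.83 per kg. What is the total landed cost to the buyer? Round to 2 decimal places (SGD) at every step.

Total landed cost: SGD 615001.09

CFR: the seller pays costs through ocean freight to the destination port, but not insurance.
Already in the invoice (seller's account under CFR): export clearance, origin terminal — exclude.
CIF value = CFR price + insurance = 480219.20 + 318.78 = 480537.98
Ad valorem component: 480537.98 × 23.9% = 114848.58
Specific component: 5004 × 3.83 = 19165.32
Import duty = 114848.58 + 19165.32 = 134013.90
Buyer bears: insurance 318.78 + brokerage 449.21 + duty 134013.90 = 134781.89
Landed cost = invoice 480219.20 + 134781.89 = 615001.09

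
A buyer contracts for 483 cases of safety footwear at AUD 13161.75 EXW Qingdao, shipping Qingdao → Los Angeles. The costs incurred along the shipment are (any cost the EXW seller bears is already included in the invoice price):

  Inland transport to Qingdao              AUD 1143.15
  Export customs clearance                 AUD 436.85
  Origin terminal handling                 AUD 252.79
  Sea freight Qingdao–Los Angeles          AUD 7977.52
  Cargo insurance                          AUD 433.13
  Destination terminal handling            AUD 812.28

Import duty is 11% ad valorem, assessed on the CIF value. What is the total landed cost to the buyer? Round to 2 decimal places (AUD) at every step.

Total landed cost: AUD 26792.04

EXW: the seller makes goods available at their premises; the buyer bears all onward costs.
CIF value = EXW price + inland to port + export clearance + origin terminal + freight + insurance = 13161.75 + 1143.15 + 436.85 + 252.79 + 7977.52 + 433.13 = 23405.19
Import duty = 23405.19 × 11% = 2574.57
Buyer bears: inland to port 1143.15 + export clearance 436.85 + origin terminal 252.79 + freight 7977.52 + insurance 433.13 + destination terminal 812.28 + duty 2574.57 = 13630.29
Landed cost = invoice 13161.75 + 13630.29 = 26792.04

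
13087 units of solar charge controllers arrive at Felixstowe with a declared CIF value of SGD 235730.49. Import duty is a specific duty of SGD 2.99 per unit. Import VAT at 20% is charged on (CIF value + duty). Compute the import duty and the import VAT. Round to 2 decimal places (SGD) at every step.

Import duty = 13087 × 2.99 = 39130.13
VAT base = CIF + duty = 235730.49 + 39130.13 = 274860.62
Import VAT = 274860.62 × 20% = 54972.12

Import duty: SGD 39130.13; import VAT: SGD 54972.12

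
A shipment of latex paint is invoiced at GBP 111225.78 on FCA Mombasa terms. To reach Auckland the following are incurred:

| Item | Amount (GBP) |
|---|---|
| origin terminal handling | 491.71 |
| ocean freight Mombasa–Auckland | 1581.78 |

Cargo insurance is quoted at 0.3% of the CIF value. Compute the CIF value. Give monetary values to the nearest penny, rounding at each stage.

CIF value: GBP 113640.19

Let C be the CIF value. C = FCA price + pre-shipment costs + freight + 0.3% × C
C − 0.3% × C = 111225.78 + 491.71 + 1581.78
0.997 × C = 113299.27
C = 113299.27 / 0.997 = 113640.19
Insurance premium = 0.3% × 113640.19 = 340.92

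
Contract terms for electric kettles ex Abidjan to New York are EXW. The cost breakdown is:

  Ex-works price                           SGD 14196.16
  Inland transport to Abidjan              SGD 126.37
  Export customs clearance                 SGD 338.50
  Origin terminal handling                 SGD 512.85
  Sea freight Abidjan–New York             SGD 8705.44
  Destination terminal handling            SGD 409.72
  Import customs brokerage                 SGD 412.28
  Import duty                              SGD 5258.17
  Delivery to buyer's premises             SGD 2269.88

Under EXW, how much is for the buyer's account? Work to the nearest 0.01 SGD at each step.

Buyer's account: SGD 18033.21

EXW: the seller makes goods available at their premises; the buyer bears all onward costs.
Seller's account: goods 14196.16 = 14196.16
Buyer's account: inland to port 126.37 + export clearance 338.50 + origin terminal 512.85 + freight 8705.44 + destination terminal 409.72 + brokerage 412.28 + duty 5258.17 + delivery 2269.88 = 18033.21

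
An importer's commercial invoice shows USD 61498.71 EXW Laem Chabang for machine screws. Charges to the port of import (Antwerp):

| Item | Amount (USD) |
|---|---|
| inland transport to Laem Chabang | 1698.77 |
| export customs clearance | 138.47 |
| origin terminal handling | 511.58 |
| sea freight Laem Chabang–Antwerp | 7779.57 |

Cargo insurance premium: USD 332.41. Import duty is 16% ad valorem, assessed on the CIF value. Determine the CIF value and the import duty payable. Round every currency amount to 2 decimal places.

CIF = EXW price + pre-shipment costs + freight + insurance
CIF = 61498.71 + 1698.77 + 138.47 + 511.58 + 7779.57 + 332.41 = 71959.51
Import duty = 71959.51 × 16% = 11513.52

CIF value: USD 71959.51; import duty: USD 11513.52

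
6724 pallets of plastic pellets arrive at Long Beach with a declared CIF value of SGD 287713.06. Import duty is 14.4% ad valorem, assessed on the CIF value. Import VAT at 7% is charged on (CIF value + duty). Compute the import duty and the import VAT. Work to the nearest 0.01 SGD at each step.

Import duty = 287713.06 × 14.4% = 41430.68
VAT base = CIF + duty = 287713.06 + 41430.68 = 329143.74
Import VAT = 329143.74 × 7% = 23040.06

Import duty: SGD 41430.68; import VAT: SGD 23040.06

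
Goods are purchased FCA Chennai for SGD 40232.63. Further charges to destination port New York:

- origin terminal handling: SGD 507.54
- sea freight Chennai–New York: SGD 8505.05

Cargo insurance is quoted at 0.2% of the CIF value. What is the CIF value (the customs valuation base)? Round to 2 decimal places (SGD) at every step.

CIF value: SGD 49343.91

Let C be the CIF value. C = FCA price + pre-shipment costs + freight + 0.2% × C
C − 0.2% × C = 40232.63 + 507.54 + 8505.05
0.998 × C = 49245.22
C = 49245.22 / 0.998 = 49343.91
Insurance premium = 0.2% × 49343.91 = 98.69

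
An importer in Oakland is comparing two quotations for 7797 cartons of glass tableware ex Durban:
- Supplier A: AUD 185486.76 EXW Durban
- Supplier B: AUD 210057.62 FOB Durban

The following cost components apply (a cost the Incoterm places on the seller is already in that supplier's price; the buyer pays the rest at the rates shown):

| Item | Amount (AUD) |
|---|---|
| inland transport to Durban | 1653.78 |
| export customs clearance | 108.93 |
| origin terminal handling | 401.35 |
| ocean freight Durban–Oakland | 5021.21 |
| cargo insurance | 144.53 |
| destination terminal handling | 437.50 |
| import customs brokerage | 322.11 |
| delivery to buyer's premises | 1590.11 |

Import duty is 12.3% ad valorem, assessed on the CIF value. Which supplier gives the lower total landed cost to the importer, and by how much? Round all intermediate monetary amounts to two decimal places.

Supplier A is cheaper by AUD 25162.83

Supplier A (EXW):
CIF value = EXW price + inland to port + export clearance + origin terminal + freight + insurance = 185486.76 + 1653.78 + 108.93 + 401.35 + 5021.21 + 144.53 = 192816.56
Import duty = 192816.56 × 12.3% = 23716.44
Buyer bears (A): 1653.78 + 108.93 + 401.35 + 5021.21 + 144.53 + 437.50 + 322.11 + 1590.11 = 9679.52
Landed cost (A) = invoice 185486.76 + 9679.52 + duty 23716.44 = 218882.72
Supplier B (FOB):
CIF value = FOB price + freight + insurance = 210057.62 + 5021.21 + 144.53 = 215223.36
Import duty = 215223.36 × 12.3% = 26472.47
Buyer bears (B): 5021.21 + 144.53 + 437.50 + 322.11 + 1590.11 = 7515.46
Landed cost (B) = invoice 210057.62 + 7515.46 + duty 26472.47 = 244045.55
Difference = |218882.72 − 244045.55| = 25162.83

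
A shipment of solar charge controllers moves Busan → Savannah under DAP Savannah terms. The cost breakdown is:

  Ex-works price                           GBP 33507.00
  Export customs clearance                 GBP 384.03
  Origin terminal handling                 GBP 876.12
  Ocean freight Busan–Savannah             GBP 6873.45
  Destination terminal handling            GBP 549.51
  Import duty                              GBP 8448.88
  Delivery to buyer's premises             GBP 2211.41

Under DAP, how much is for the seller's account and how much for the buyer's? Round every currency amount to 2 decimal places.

DAP: the seller bears all costs to the named destination except import duty and clearance.
Seller's account: goods 33507.00 + export clearance 384.03 + origin terminal 876.12 + freight 6873.45 + destination terminal 549.51 + delivery 2211.41 = 44401.52
Buyer's account: duty 8448.88 = 8448.88

Seller: GBP 44401.52; buyer: GBP 8448.88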